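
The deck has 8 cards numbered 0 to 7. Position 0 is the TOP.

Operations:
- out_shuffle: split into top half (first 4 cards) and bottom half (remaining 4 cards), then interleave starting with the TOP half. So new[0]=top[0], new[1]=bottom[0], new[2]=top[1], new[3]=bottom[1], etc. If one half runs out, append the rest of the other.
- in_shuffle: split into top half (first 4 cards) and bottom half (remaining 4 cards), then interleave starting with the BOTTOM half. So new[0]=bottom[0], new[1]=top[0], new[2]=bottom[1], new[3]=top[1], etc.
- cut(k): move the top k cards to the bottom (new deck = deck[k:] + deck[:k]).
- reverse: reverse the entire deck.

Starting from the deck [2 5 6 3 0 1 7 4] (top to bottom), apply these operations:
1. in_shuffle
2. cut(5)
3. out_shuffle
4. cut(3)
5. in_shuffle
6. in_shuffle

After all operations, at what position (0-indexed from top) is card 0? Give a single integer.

After op 1 (in_shuffle): [0 2 1 5 7 6 4 3]
After op 2 (cut(5)): [6 4 3 0 2 1 5 7]
After op 3 (out_shuffle): [6 2 4 1 3 5 0 7]
After op 4 (cut(3)): [1 3 5 0 7 6 2 4]
After op 5 (in_shuffle): [7 1 6 3 2 5 4 0]
After op 6 (in_shuffle): [2 7 5 1 4 6 0 3]
Card 0 is at position 6.

Answer: 6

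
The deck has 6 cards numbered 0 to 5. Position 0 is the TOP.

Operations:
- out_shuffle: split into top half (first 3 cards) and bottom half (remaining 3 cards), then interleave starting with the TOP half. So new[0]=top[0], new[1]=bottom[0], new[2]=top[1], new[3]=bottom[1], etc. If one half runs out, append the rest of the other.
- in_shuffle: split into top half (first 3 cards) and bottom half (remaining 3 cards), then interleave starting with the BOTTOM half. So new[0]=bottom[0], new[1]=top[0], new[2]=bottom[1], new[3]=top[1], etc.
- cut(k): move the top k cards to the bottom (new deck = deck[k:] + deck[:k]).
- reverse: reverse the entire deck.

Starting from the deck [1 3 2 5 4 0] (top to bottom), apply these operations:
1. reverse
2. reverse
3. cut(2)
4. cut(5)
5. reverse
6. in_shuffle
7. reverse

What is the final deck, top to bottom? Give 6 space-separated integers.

After op 1 (reverse): [0 4 5 2 3 1]
After op 2 (reverse): [1 3 2 5 4 0]
After op 3 (cut(2)): [2 5 4 0 1 3]
After op 4 (cut(5)): [3 2 5 4 0 1]
After op 5 (reverse): [1 0 4 5 2 3]
After op 6 (in_shuffle): [5 1 2 0 3 4]
After op 7 (reverse): [4 3 0 2 1 5]

Answer: 4 3 0 2 1 5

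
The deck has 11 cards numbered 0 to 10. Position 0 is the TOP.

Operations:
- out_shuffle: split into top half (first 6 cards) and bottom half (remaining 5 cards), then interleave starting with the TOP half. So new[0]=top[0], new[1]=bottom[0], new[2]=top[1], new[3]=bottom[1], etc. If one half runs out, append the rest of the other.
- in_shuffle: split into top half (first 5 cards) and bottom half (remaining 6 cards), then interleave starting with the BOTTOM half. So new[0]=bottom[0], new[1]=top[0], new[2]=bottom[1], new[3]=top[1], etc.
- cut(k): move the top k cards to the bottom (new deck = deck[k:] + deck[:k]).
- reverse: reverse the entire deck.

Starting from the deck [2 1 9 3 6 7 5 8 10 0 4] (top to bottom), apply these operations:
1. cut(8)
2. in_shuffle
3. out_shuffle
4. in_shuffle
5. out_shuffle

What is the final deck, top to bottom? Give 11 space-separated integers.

Answer: 5 6 9 2 0 8 7 3 1 4 10

Derivation:
After op 1 (cut(8)): [10 0 4 2 1 9 3 6 7 5 8]
After op 2 (in_shuffle): [9 10 3 0 6 4 7 2 5 1 8]
After op 3 (out_shuffle): [9 7 10 2 3 5 0 1 6 8 4]
After op 4 (in_shuffle): [5 9 0 7 1 10 6 2 8 3 4]
After op 5 (out_shuffle): [5 6 9 2 0 8 7 3 1 4 10]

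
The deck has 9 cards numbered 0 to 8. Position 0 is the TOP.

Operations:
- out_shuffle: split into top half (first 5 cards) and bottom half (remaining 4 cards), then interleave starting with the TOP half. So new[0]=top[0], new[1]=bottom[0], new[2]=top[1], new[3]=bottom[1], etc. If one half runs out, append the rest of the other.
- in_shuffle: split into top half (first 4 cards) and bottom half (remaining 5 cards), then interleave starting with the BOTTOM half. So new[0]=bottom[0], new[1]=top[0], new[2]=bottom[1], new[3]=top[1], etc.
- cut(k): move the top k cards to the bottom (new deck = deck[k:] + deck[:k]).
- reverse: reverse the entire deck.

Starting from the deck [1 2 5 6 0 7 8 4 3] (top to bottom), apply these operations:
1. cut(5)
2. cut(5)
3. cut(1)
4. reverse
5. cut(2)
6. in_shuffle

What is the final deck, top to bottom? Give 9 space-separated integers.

Answer: 0 3 6 4 5 8 2 7 1

Derivation:
After op 1 (cut(5)): [7 8 4 3 1 2 5 6 0]
After op 2 (cut(5)): [2 5 6 0 7 8 4 3 1]
After op 3 (cut(1)): [5 6 0 7 8 4 3 1 2]
After op 4 (reverse): [2 1 3 4 8 7 0 6 5]
After op 5 (cut(2)): [3 4 8 7 0 6 5 2 1]
After op 6 (in_shuffle): [0 3 6 4 5 8 2 7 1]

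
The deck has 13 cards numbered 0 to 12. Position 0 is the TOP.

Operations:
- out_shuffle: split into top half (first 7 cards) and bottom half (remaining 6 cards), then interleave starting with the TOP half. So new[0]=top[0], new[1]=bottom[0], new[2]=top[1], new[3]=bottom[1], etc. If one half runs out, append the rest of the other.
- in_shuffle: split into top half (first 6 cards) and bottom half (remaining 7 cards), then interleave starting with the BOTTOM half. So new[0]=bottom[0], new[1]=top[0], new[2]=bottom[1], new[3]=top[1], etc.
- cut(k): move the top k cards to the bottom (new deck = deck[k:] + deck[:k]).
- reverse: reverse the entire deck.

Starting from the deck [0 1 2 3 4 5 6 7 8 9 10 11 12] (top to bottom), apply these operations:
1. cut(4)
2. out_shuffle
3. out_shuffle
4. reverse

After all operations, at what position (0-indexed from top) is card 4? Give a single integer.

After op 1 (cut(4)): [4 5 6 7 8 9 10 11 12 0 1 2 3]
After op 2 (out_shuffle): [4 11 5 12 6 0 7 1 8 2 9 3 10]
After op 3 (out_shuffle): [4 1 11 8 5 2 12 9 6 3 0 10 7]
After op 4 (reverse): [7 10 0 3 6 9 12 2 5 8 11 1 4]
Card 4 is at position 12.

Answer: 12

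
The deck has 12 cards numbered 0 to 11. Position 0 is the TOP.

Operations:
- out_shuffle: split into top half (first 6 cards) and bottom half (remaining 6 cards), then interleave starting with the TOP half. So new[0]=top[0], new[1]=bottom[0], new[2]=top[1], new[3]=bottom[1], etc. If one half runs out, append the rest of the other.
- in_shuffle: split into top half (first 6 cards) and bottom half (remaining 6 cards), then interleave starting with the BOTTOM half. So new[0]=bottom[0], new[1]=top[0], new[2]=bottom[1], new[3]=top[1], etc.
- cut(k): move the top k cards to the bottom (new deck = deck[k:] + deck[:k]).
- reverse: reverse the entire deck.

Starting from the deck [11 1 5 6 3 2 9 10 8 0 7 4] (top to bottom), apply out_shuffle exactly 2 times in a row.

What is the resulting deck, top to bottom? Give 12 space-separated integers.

After op 1 (out_shuffle): [11 9 1 10 5 8 6 0 3 7 2 4]
After op 2 (out_shuffle): [11 6 9 0 1 3 10 7 5 2 8 4]

Answer: 11 6 9 0 1 3 10 7 5 2 8 4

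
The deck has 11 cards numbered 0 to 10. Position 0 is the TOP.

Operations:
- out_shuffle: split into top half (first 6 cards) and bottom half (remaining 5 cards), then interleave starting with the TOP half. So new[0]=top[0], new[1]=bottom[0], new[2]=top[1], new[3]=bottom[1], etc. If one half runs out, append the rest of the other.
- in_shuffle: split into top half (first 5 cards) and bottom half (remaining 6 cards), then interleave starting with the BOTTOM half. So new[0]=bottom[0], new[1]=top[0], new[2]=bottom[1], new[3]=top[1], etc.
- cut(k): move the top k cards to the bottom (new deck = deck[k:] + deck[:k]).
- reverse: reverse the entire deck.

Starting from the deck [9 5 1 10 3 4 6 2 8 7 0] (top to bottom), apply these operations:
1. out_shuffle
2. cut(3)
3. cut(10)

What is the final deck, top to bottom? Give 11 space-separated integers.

After op 1 (out_shuffle): [9 6 5 2 1 8 10 7 3 0 4]
After op 2 (cut(3)): [2 1 8 10 7 3 0 4 9 6 5]
After op 3 (cut(10)): [5 2 1 8 10 7 3 0 4 9 6]

Answer: 5 2 1 8 10 7 3 0 4 9 6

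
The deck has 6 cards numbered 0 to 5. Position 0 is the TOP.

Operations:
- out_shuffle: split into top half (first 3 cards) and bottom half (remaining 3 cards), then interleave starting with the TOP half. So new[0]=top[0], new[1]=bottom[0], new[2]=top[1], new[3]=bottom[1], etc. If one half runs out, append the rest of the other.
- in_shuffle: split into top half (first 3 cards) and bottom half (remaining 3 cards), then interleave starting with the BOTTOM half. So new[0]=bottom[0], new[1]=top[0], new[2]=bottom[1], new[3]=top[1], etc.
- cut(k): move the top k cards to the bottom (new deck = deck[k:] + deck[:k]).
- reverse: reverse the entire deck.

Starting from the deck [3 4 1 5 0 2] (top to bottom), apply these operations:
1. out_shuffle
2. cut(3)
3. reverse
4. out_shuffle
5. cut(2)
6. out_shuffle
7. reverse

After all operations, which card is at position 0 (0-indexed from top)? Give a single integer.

After op 1 (out_shuffle): [3 5 4 0 1 2]
After op 2 (cut(3)): [0 1 2 3 5 4]
After op 3 (reverse): [4 5 3 2 1 0]
After op 4 (out_shuffle): [4 2 5 1 3 0]
After op 5 (cut(2)): [5 1 3 0 4 2]
After op 6 (out_shuffle): [5 0 1 4 3 2]
After op 7 (reverse): [2 3 4 1 0 5]
Position 0: card 2.

Answer: 2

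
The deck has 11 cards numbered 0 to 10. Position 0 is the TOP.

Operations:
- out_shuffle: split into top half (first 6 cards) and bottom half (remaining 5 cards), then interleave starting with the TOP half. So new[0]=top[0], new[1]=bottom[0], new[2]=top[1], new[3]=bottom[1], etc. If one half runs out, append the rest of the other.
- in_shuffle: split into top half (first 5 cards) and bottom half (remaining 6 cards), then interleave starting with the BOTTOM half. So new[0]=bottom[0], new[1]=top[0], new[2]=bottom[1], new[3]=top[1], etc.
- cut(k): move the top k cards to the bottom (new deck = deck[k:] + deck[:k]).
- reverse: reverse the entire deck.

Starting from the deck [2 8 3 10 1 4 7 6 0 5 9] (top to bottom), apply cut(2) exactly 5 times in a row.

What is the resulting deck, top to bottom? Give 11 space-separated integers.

Answer: 9 2 8 3 10 1 4 7 6 0 5

Derivation:
After op 1 (cut(2)): [3 10 1 4 7 6 0 5 9 2 8]
After op 2 (cut(2)): [1 4 7 6 0 5 9 2 8 3 10]
After op 3 (cut(2)): [7 6 0 5 9 2 8 3 10 1 4]
After op 4 (cut(2)): [0 5 9 2 8 3 10 1 4 7 6]
After op 5 (cut(2)): [9 2 8 3 10 1 4 7 6 0 5]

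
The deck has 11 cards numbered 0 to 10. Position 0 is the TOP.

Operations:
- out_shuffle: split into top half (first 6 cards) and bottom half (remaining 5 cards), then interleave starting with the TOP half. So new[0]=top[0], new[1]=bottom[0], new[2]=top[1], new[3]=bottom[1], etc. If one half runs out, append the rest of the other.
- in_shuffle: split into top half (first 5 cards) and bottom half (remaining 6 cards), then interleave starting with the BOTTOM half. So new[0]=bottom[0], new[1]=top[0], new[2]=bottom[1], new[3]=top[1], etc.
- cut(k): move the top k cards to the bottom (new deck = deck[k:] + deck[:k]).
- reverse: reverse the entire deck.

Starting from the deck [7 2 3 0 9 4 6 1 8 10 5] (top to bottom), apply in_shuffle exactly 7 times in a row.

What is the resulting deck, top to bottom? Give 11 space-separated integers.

Answer: 1 9 2 10 6 0 7 8 4 3 5

Derivation:
After op 1 (in_shuffle): [4 7 6 2 1 3 8 0 10 9 5]
After op 2 (in_shuffle): [3 4 8 7 0 6 10 2 9 1 5]
After op 3 (in_shuffle): [6 3 10 4 2 8 9 7 1 0 5]
After op 4 (in_shuffle): [8 6 9 3 7 10 1 4 0 2 5]
After op 5 (in_shuffle): [10 8 1 6 4 9 0 3 2 7 5]
After op 6 (in_shuffle): [9 10 0 8 3 1 2 6 7 4 5]
After op 7 (in_shuffle): [1 9 2 10 6 0 7 8 4 3 5]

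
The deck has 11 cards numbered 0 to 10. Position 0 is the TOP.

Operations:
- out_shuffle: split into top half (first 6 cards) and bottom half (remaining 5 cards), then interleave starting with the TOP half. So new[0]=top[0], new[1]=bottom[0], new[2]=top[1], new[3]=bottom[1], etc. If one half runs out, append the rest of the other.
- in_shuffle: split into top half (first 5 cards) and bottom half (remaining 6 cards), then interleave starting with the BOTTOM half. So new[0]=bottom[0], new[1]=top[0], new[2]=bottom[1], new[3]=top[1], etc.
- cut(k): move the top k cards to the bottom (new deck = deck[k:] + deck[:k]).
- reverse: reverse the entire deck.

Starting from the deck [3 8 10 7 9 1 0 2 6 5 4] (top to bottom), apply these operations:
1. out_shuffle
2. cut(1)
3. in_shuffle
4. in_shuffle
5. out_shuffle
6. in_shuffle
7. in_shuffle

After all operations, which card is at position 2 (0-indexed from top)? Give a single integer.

Answer: 10

Derivation:
After op 1 (out_shuffle): [3 0 8 2 10 6 7 5 9 4 1]
After op 2 (cut(1)): [0 8 2 10 6 7 5 9 4 1 3]
After op 3 (in_shuffle): [7 0 5 8 9 2 4 10 1 6 3]
After op 4 (in_shuffle): [2 7 4 0 10 5 1 8 6 9 3]
After op 5 (out_shuffle): [2 1 7 8 4 6 0 9 10 3 5]
After op 6 (in_shuffle): [6 2 0 1 9 7 10 8 3 4 5]
After op 7 (in_shuffle): [7 6 10 2 8 0 3 1 4 9 5]
Position 2: card 10.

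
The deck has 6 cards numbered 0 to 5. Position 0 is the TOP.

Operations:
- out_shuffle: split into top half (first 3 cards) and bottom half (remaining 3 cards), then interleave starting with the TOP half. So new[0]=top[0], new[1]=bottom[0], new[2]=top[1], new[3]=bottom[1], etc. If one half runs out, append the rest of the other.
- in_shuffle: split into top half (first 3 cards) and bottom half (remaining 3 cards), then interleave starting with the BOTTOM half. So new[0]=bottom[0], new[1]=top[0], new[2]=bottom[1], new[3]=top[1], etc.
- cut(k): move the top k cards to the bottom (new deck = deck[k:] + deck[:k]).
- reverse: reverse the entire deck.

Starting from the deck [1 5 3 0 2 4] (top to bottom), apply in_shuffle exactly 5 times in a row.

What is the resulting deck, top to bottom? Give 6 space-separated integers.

Answer: 5 0 4 1 3 2

Derivation:
After op 1 (in_shuffle): [0 1 2 5 4 3]
After op 2 (in_shuffle): [5 0 4 1 3 2]
After op 3 (in_shuffle): [1 5 3 0 2 4]
After op 4 (in_shuffle): [0 1 2 5 4 3]
After op 5 (in_shuffle): [5 0 4 1 3 2]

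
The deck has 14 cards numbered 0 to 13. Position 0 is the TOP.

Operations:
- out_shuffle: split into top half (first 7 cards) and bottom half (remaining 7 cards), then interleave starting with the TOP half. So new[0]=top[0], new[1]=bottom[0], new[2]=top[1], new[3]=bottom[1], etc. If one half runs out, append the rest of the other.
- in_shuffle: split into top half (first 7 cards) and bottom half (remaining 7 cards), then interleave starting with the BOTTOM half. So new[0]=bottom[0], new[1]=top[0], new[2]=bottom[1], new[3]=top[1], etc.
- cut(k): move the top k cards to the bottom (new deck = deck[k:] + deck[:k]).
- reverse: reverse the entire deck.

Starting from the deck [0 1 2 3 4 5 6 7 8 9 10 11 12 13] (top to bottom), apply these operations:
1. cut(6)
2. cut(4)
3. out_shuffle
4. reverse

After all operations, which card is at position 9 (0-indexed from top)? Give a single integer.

Answer: 12

Derivation:
After op 1 (cut(6)): [6 7 8 9 10 11 12 13 0 1 2 3 4 5]
After op 2 (cut(4)): [10 11 12 13 0 1 2 3 4 5 6 7 8 9]
After op 3 (out_shuffle): [10 3 11 4 12 5 13 6 0 7 1 8 2 9]
After op 4 (reverse): [9 2 8 1 7 0 6 13 5 12 4 11 3 10]
Position 9: card 12.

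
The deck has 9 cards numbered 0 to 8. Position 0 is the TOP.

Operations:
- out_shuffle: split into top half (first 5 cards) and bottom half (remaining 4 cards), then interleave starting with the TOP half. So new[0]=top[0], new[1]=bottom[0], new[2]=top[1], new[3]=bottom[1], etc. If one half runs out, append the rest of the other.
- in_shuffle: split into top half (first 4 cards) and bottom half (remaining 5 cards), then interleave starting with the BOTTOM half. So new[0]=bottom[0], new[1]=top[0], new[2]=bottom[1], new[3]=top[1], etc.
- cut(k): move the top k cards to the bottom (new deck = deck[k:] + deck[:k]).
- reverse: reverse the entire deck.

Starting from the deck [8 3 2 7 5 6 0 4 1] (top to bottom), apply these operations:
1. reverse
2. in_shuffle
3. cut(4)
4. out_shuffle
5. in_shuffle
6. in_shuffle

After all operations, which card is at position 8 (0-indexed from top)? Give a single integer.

After op 1 (reverse): [1 4 0 6 5 7 2 3 8]
After op 2 (in_shuffle): [5 1 7 4 2 0 3 6 8]
After op 3 (cut(4)): [2 0 3 6 8 5 1 7 4]
After op 4 (out_shuffle): [2 5 0 1 3 7 6 4 8]
After op 5 (in_shuffle): [3 2 7 5 6 0 4 1 8]
After op 6 (in_shuffle): [6 3 0 2 4 7 1 5 8]
Position 8: card 8.

Answer: 8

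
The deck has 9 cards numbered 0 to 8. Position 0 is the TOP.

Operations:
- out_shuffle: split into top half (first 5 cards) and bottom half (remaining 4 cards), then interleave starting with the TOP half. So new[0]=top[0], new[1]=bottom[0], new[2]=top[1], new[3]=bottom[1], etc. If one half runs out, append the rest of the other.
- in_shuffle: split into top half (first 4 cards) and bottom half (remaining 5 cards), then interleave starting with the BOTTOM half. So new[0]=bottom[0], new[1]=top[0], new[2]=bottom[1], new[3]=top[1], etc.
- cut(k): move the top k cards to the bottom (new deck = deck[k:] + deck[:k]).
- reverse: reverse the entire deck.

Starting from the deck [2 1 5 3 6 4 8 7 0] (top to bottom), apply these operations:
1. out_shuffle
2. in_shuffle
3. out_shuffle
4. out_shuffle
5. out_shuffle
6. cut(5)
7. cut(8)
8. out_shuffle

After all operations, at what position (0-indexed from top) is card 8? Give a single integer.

After op 1 (out_shuffle): [2 4 1 8 5 7 3 0 6]
After op 2 (in_shuffle): [5 2 7 4 3 1 0 8 6]
After op 3 (out_shuffle): [5 1 2 0 7 8 4 6 3]
After op 4 (out_shuffle): [5 8 1 4 2 6 0 3 7]
After op 5 (out_shuffle): [5 6 8 0 1 3 4 7 2]
After op 6 (cut(5)): [3 4 7 2 5 6 8 0 1]
After op 7 (cut(8)): [1 3 4 7 2 5 6 8 0]
After op 8 (out_shuffle): [1 5 3 6 4 8 7 0 2]
Card 8 is at position 5.

Answer: 5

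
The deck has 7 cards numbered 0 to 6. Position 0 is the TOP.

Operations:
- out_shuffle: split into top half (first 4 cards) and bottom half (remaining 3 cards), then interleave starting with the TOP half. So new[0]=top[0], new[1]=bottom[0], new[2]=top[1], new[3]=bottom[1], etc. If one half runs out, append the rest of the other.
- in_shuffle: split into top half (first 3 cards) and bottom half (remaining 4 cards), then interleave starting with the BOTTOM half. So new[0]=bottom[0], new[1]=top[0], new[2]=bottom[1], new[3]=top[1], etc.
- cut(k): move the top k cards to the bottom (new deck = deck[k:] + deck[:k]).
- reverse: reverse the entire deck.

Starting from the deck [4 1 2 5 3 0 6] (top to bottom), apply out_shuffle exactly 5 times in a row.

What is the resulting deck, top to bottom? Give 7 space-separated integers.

After op 1 (out_shuffle): [4 3 1 0 2 6 5]
After op 2 (out_shuffle): [4 2 3 6 1 5 0]
After op 3 (out_shuffle): [4 1 2 5 3 0 6]
After op 4 (out_shuffle): [4 3 1 0 2 6 5]
After op 5 (out_shuffle): [4 2 3 6 1 5 0]

Answer: 4 2 3 6 1 5 0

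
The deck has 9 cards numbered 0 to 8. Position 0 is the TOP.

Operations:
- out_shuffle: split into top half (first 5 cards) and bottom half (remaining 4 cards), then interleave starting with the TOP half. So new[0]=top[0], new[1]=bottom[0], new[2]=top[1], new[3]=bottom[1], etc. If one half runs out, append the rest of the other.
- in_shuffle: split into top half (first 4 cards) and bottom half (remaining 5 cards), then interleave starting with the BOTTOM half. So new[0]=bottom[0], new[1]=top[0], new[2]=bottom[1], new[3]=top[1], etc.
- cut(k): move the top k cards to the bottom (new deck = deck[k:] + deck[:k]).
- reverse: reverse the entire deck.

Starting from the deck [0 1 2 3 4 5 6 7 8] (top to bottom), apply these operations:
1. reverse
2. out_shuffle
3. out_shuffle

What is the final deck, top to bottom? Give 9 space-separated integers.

Answer: 8 1 3 5 7 0 2 4 6

Derivation:
After op 1 (reverse): [8 7 6 5 4 3 2 1 0]
After op 2 (out_shuffle): [8 3 7 2 6 1 5 0 4]
After op 3 (out_shuffle): [8 1 3 5 7 0 2 4 6]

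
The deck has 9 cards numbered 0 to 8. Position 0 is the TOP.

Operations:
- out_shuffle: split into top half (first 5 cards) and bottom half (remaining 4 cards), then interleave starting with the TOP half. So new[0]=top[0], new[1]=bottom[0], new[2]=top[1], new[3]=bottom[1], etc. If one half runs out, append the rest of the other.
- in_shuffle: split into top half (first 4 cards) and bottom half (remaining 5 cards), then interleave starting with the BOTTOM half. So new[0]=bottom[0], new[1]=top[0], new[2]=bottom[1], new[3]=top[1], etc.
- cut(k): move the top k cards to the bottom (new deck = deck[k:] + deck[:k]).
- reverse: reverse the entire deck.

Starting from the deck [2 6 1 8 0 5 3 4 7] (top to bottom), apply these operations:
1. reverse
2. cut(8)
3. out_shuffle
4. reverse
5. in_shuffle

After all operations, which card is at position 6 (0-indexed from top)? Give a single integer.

After op 1 (reverse): [7 4 3 5 0 8 1 6 2]
After op 2 (cut(8)): [2 7 4 3 5 0 8 1 6]
After op 3 (out_shuffle): [2 0 7 8 4 1 3 6 5]
After op 4 (reverse): [5 6 3 1 4 8 7 0 2]
After op 5 (in_shuffle): [4 5 8 6 7 3 0 1 2]
Position 6: card 0.

Answer: 0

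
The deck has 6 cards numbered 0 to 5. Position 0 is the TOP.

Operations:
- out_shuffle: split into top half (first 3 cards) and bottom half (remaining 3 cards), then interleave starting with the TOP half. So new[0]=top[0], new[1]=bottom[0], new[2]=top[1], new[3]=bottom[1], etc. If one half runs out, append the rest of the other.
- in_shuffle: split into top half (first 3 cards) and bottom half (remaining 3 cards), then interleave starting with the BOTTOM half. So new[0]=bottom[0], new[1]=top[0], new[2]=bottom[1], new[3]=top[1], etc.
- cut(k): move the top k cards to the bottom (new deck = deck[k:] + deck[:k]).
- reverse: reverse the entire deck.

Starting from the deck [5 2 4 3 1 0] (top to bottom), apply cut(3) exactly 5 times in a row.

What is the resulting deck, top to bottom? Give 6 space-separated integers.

Answer: 3 1 0 5 2 4

Derivation:
After op 1 (cut(3)): [3 1 0 5 2 4]
After op 2 (cut(3)): [5 2 4 3 1 0]
After op 3 (cut(3)): [3 1 0 5 2 4]
After op 4 (cut(3)): [5 2 4 3 1 0]
After op 5 (cut(3)): [3 1 0 5 2 4]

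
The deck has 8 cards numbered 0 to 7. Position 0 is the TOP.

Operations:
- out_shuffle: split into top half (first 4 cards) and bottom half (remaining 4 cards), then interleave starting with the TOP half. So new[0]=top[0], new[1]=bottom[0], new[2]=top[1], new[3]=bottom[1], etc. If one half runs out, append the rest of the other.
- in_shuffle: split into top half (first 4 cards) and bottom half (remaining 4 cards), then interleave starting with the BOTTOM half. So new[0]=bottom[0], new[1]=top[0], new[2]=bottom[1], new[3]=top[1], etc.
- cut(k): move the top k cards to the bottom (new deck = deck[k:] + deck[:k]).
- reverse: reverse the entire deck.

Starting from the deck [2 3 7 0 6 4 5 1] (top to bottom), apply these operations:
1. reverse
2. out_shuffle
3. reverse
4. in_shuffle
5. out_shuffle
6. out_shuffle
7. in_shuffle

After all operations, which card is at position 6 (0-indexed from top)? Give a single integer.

Answer: 4

Derivation:
After op 1 (reverse): [1 5 4 6 0 7 3 2]
After op 2 (out_shuffle): [1 0 5 7 4 3 6 2]
After op 3 (reverse): [2 6 3 4 7 5 0 1]
After op 4 (in_shuffle): [7 2 5 6 0 3 1 4]
After op 5 (out_shuffle): [7 0 2 3 5 1 6 4]
After op 6 (out_shuffle): [7 5 0 1 2 6 3 4]
After op 7 (in_shuffle): [2 7 6 5 3 0 4 1]
Position 6: card 4.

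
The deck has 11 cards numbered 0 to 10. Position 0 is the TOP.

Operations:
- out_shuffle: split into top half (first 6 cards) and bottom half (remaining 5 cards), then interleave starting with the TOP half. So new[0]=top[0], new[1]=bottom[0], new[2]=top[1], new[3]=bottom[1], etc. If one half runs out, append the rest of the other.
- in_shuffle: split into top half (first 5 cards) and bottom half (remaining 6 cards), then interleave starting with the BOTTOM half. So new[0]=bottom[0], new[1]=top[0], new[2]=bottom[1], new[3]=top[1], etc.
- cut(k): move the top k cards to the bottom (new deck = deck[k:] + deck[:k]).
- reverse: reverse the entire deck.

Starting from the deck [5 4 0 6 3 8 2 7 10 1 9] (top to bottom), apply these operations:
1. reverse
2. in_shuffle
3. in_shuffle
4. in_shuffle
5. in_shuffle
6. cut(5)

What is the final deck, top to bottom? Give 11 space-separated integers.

Answer: 4 6 8 7 1 5 0 3 2 10 9

Derivation:
After op 1 (reverse): [9 1 10 7 2 8 3 6 0 4 5]
After op 2 (in_shuffle): [8 9 3 1 6 10 0 7 4 2 5]
After op 3 (in_shuffle): [10 8 0 9 7 3 4 1 2 6 5]
After op 4 (in_shuffle): [3 10 4 8 1 0 2 9 6 7 5]
After op 5 (in_shuffle): [0 3 2 10 9 4 6 8 7 1 5]
After op 6 (cut(5)): [4 6 8 7 1 5 0 3 2 10 9]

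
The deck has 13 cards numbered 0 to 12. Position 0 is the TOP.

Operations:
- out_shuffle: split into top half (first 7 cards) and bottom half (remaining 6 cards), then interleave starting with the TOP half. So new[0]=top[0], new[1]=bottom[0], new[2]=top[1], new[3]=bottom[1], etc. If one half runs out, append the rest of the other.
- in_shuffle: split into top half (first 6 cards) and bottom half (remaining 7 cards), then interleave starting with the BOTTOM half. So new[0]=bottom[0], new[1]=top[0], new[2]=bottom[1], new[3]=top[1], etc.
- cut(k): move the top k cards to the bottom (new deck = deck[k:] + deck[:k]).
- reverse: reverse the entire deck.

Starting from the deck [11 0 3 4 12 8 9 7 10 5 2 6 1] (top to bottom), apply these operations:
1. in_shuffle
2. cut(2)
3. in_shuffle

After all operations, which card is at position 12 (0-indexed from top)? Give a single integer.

After op 1 (in_shuffle): [9 11 7 0 10 3 5 4 2 12 6 8 1]
After op 2 (cut(2)): [7 0 10 3 5 4 2 12 6 8 1 9 11]
After op 3 (in_shuffle): [2 7 12 0 6 10 8 3 1 5 9 4 11]
Position 12: card 11.

Answer: 11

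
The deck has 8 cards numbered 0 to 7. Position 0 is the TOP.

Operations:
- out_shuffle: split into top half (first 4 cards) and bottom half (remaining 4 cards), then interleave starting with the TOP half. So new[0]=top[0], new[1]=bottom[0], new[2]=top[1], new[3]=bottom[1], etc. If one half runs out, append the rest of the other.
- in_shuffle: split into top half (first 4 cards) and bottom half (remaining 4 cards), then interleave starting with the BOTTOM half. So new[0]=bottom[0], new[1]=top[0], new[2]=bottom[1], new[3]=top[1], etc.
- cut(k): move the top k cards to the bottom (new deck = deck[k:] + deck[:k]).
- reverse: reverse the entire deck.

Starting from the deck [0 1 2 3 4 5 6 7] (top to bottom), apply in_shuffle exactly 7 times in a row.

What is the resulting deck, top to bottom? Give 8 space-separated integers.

After op 1 (in_shuffle): [4 0 5 1 6 2 7 3]
After op 2 (in_shuffle): [6 4 2 0 7 5 3 1]
After op 3 (in_shuffle): [7 6 5 4 3 2 1 0]
After op 4 (in_shuffle): [3 7 2 6 1 5 0 4]
After op 5 (in_shuffle): [1 3 5 7 0 2 4 6]
After op 6 (in_shuffle): [0 1 2 3 4 5 6 7]
After op 7 (in_shuffle): [4 0 5 1 6 2 7 3]

Answer: 4 0 5 1 6 2 7 3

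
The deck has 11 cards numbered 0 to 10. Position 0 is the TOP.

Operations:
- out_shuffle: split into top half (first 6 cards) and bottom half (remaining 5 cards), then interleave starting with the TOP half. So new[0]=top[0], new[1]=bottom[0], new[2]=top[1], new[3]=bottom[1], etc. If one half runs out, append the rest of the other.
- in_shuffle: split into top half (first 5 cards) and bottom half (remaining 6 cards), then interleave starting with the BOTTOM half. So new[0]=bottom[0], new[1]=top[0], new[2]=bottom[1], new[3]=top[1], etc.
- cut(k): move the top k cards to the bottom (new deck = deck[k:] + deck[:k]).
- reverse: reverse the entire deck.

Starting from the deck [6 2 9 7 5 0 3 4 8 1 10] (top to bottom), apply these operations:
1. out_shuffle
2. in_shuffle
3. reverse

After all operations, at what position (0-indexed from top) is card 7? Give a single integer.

Answer: 8

Derivation:
After op 1 (out_shuffle): [6 3 2 4 9 8 7 1 5 10 0]
After op 2 (in_shuffle): [8 6 7 3 1 2 5 4 10 9 0]
After op 3 (reverse): [0 9 10 4 5 2 1 3 7 6 8]
Card 7 is at position 8.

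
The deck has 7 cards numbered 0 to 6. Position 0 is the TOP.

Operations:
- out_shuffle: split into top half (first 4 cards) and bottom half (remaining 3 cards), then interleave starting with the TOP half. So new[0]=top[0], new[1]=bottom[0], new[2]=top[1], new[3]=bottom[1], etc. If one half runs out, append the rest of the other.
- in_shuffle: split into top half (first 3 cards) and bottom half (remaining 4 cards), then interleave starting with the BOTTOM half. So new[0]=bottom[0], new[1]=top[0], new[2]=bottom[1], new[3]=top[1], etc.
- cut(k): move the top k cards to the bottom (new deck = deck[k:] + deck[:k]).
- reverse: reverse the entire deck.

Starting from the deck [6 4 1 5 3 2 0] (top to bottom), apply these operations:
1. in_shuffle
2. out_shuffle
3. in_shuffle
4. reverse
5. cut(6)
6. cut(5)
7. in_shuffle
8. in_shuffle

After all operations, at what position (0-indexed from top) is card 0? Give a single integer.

After op 1 (in_shuffle): [5 6 3 4 2 1 0]
After op 2 (out_shuffle): [5 2 6 1 3 0 4]
After op 3 (in_shuffle): [1 5 3 2 0 6 4]
After op 4 (reverse): [4 6 0 2 3 5 1]
After op 5 (cut(6)): [1 4 6 0 2 3 5]
After op 6 (cut(5)): [3 5 1 4 6 0 2]
After op 7 (in_shuffle): [4 3 6 5 0 1 2]
After op 8 (in_shuffle): [5 4 0 3 1 6 2]
Card 0 is at position 2.

Answer: 2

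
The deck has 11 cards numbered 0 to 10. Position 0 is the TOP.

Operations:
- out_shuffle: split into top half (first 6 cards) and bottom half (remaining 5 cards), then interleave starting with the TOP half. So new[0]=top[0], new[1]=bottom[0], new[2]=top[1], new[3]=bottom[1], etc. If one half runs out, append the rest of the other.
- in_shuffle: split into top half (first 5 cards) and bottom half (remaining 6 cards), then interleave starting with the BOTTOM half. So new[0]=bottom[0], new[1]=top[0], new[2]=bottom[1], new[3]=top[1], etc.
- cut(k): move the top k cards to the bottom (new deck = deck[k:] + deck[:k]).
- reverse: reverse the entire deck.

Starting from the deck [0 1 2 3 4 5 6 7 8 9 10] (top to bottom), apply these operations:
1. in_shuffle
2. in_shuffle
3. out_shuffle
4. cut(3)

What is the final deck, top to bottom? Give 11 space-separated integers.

Answer: 1 8 4 0 7 3 10 6 2 9 5

Derivation:
After op 1 (in_shuffle): [5 0 6 1 7 2 8 3 9 4 10]
After op 2 (in_shuffle): [2 5 8 0 3 6 9 1 4 7 10]
After op 3 (out_shuffle): [2 9 5 1 8 4 0 7 3 10 6]
After op 4 (cut(3)): [1 8 4 0 7 3 10 6 2 9 5]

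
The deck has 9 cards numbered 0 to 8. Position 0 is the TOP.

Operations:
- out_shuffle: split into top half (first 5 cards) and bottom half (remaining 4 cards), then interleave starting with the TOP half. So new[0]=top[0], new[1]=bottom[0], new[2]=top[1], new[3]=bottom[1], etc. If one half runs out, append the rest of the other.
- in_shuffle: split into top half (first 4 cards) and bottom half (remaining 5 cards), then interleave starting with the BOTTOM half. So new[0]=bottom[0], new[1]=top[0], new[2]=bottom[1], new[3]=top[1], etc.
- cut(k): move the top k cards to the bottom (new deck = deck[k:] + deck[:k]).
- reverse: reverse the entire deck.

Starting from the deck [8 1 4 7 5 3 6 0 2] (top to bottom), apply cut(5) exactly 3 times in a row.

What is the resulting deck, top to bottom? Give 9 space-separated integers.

Answer: 6 0 2 8 1 4 7 5 3

Derivation:
After op 1 (cut(5)): [3 6 0 2 8 1 4 7 5]
After op 2 (cut(5)): [1 4 7 5 3 6 0 2 8]
After op 3 (cut(5)): [6 0 2 8 1 4 7 5 3]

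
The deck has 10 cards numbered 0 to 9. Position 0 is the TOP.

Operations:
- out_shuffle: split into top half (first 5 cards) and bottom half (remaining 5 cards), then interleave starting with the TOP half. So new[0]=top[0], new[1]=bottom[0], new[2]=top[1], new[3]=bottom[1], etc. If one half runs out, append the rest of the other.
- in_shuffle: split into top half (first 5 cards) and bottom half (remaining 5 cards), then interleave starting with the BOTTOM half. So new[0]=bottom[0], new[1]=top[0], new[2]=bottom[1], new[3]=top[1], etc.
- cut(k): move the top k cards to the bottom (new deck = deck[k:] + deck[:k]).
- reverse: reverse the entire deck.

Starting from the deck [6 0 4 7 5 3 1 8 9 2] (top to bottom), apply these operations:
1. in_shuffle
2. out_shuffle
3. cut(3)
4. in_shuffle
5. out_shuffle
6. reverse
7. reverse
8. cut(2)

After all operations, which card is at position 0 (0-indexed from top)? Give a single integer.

After op 1 (in_shuffle): [3 6 1 0 8 4 9 7 2 5]
After op 2 (out_shuffle): [3 4 6 9 1 7 0 2 8 5]
After op 3 (cut(3)): [9 1 7 0 2 8 5 3 4 6]
After op 4 (in_shuffle): [8 9 5 1 3 7 4 0 6 2]
After op 5 (out_shuffle): [8 7 9 4 5 0 1 6 3 2]
After op 6 (reverse): [2 3 6 1 0 5 4 9 7 8]
After op 7 (reverse): [8 7 9 4 5 0 1 6 3 2]
After op 8 (cut(2)): [9 4 5 0 1 6 3 2 8 7]
Position 0: card 9.

Answer: 9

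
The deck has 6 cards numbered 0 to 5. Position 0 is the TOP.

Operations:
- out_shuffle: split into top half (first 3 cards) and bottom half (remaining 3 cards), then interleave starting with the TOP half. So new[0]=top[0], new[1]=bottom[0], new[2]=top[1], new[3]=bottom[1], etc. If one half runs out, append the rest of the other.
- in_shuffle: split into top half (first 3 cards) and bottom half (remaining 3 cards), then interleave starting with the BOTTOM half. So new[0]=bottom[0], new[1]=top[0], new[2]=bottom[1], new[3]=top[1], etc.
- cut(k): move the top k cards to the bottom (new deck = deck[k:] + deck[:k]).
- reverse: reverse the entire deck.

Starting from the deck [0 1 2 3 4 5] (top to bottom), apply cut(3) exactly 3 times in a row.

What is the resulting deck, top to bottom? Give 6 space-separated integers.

Answer: 3 4 5 0 1 2

Derivation:
After op 1 (cut(3)): [3 4 5 0 1 2]
After op 2 (cut(3)): [0 1 2 3 4 5]
After op 3 (cut(3)): [3 4 5 0 1 2]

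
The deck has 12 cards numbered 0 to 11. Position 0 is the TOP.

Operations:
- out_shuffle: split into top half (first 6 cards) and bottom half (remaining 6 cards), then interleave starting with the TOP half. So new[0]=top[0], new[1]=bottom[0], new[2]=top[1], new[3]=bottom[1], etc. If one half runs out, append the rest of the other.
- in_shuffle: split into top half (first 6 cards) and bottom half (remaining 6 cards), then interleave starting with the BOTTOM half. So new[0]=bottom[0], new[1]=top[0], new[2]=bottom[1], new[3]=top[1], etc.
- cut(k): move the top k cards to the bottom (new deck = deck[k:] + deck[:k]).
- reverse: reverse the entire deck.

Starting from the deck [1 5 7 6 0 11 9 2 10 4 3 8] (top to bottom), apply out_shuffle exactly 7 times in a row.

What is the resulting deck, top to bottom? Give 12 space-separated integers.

Answer: 1 10 11 7 3 2 0 5 4 9 6 8

Derivation:
After op 1 (out_shuffle): [1 9 5 2 7 10 6 4 0 3 11 8]
After op 2 (out_shuffle): [1 6 9 4 5 0 2 3 7 11 10 8]
After op 3 (out_shuffle): [1 2 6 3 9 7 4 11 5 10 0 8]
After op 4 (out_shuffle): [1 4 2 11 6 5 3 10 9 0 7 8]
After op 5 (out_shuffle): [1 3 4 10 2 9 11 0 6 7 5 8]
After op 6 (out_shuffle): [1 11 3 0 4 6 10 7 2 5 9 8]
After op 7 (out_shuffle): [1 10 11 7 3 2 0 5 4 9 6 8]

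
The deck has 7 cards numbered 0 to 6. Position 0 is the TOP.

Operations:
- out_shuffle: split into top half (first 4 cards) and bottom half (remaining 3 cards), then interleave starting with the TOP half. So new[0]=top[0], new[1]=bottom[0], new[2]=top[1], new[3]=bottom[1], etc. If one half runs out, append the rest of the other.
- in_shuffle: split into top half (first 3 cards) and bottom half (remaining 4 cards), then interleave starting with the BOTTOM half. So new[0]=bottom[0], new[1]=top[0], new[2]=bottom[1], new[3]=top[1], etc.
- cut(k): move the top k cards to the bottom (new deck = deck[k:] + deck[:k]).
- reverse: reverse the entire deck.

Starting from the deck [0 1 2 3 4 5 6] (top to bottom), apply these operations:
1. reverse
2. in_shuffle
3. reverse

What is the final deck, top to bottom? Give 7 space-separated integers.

After op 1 (reverse): [6 5 4 3 2 1 0]
After op 2 (in_shuffle): [3 6 2 5 1 4 0]
After op 3 (reverse): [0 4 1 5 2 6 3]

Answer: 0 4 1 5 2 6 3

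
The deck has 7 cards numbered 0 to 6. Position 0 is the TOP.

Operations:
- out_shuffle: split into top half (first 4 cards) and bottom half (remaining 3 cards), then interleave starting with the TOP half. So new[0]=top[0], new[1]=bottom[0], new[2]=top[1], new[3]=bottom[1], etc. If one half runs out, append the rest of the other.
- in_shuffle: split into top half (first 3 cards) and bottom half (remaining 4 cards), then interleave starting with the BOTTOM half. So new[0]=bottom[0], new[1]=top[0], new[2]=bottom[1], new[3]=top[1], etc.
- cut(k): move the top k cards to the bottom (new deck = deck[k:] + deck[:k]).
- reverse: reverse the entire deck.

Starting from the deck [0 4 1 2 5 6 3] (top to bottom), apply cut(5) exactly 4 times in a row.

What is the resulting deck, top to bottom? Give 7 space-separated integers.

Answer: 3 0 4 1 2 5 6

Derivation:
After op 1 (cut(5)): [6 3 0 4 1 2 5]
After op 2 (cut(5)): [2 5 6 3 0 4 1]
After op 3 (cut(5)): [4 1 2 5 6 3 0]
After op 4 (cut(5)): [3 0 4 1 2 5 6]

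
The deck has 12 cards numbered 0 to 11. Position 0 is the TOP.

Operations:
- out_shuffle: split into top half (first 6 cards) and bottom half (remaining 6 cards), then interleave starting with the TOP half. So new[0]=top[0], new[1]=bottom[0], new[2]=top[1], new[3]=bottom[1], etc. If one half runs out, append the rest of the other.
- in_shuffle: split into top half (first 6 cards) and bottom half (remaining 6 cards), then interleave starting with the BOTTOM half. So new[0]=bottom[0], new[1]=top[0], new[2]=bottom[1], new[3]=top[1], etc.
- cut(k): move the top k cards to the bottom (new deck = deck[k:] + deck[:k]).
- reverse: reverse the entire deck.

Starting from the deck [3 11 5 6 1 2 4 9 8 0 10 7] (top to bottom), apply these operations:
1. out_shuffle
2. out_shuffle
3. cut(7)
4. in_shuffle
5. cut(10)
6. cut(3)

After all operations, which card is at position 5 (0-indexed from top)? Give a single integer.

After op 1 (out_shuffle): [3 4 11 9 5 8 6 0 1 10 2 7]
After op 2 (out_shuffle): [3 6 4 0 11 1 9 10 5 2 8 7]
After op 3 (cut(7)): [10 5 2 8 7 3 6 4 0 11 1 9]
After op 4 (in_shuffle): [6 10 4 5 0 2 11 8 1 7 9 3]
After op 5 (cut(10)): [9 3 6 10 4 5 0 2 11 8 1 7]
After op 6 (cut(3)): [10 4 5 0 2 11 8 1 7 9 3 6]
Position 5: card 11.

Answer: 11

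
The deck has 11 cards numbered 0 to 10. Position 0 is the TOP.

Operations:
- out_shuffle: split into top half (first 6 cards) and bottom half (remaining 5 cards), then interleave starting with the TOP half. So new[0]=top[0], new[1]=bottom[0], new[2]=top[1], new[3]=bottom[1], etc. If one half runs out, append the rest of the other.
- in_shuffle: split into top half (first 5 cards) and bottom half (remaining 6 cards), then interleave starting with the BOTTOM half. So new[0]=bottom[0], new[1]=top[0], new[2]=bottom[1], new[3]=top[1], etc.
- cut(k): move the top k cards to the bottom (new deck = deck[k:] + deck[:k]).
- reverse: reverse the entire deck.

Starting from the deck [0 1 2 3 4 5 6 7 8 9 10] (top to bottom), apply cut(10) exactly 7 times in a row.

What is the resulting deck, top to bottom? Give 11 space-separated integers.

After op 1 (cut(10)): [10 0 1 2 3 4 5 6 7 8 9]
After op 2 (cut(10)): [9 10 0 1 2 3 4 5 6 7 8]
After op 3 (cut(10)): [8 9 10 0 1 2 3 4 5 6 7]
After op 4 (cut(10)): [7 8 9 10 0 1 2 3 4 5 6]
After op 5 (cut(10)): [6 7 8 9 10 0 1 2 3 4 5]
After op 6 (cut(10)): [5 6 7 8 9 10 0 1 2 3 4]
After op 7 (cut(10)): [4 5 6 7 8 9 10 0 1 2 3]

Answer: 4 5 6 7 8 9 10 0 1 2 3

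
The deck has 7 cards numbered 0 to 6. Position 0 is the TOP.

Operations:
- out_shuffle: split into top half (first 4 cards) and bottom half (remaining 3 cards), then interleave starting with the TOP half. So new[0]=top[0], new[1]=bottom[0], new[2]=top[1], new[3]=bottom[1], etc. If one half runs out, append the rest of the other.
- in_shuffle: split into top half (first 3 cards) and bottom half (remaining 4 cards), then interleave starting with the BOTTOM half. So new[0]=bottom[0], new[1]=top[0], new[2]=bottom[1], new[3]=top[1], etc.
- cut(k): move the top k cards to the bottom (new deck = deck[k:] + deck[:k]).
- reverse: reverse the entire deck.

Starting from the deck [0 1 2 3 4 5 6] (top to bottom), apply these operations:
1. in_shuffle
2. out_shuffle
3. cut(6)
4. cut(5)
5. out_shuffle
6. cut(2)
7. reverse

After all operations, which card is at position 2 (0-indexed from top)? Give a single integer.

Answer: 3

Derivation:
After op 1 (in_shuffle): [3 0 4 1 5 2 6]
After op 2 (out_shuffle): [3 5 0 2 4 6 1]
After op 3 (cut(6)): [1 3 5 0 2 4 6]
After op 4 (cut(5)): [4 6 1 3 5 0 2]
After op 5 (out_shuffle): [4 5 6 0 1 2 3]
After op 6 (cut(2)): [6 0 1 2 3 4 5]
After op 7 (reverse): [5 4 3 2 1 0 6]
Position 2: card 3.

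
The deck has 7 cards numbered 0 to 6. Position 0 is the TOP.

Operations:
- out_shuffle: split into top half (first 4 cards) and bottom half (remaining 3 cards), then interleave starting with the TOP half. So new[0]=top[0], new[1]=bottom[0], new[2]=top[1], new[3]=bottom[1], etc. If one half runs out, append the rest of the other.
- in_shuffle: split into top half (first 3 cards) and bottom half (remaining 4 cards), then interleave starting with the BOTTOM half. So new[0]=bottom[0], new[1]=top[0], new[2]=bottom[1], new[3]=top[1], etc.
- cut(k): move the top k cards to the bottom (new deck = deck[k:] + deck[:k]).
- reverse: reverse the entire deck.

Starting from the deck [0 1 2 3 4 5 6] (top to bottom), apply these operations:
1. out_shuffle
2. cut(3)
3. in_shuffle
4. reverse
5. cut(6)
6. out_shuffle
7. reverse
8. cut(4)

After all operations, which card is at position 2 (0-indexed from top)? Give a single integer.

After op 1 (out_shuffle): [0 4 1 5 2 6 3]
After op 2 (cut(3)): [5 2 6 3 0 4 1]
After op 3 (in_shuffle): [3 5 0 2 4 6 1]
After op 4 (reverse): [1 6 4 2 0 5 3]
After op 5 (cut(6)): [3 1 6 4 2 0 5]
After op 6 (out_shuffle): [3 2 1 0 6 5 4]
After op 7 (reverse): [4 5 6 0 1 2 3]
After op 8 (cut(4)): [1 2 3 4 5 6 0]
Position 2: card 3.

Answer: 3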